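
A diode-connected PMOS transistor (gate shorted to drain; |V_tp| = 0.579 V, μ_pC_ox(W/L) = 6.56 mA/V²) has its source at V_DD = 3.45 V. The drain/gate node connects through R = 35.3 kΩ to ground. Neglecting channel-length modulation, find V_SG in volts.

With gate tied to drain, V_SG = V_SD ≥ V_SG − |V_tp|, so the device is in saturation.
KCL at the drain: ½ k_p (V_SG − |V_tp|)² = (V_DD − V_SG)/R.
Let x = V_SG − 0.579. Then 116 x² + x − 2.871 = 0, giving x = 0.153 V (positive root), so V_SG = 0.732 V.
I_D = (V_DD − V_SG)/R = (3.45 − 0.732) / 35.3 = 0.077 mA.

V_SG = 0.732 V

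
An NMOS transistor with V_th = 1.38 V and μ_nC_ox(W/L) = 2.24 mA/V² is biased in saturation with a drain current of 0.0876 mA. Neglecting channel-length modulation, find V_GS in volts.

V_GS = 1.66 V

In saturation I_D = ½ k_n (V_GS − V_th)², so V_GS − V_th = √(2 I_D / k_n) = √(2 × 0.0876 / 2.24) = 0.28 V.
V_GS = 1.38 + 0.28 = 1.66 V.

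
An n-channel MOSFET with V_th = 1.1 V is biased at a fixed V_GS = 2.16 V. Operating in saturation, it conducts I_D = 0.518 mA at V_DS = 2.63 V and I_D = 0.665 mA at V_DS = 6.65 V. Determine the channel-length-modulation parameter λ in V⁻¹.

With V_GS fixed, I_D ∝ (1 + λ V_DS) in saturation, so I_D2/I_D1 = (1 + λ V_DS2)/(1 + λ V_DS1).
0.665/0.518 = 1.284 = (1 + 6.65 λ)/(1 + 2.63 λ).
Solving: λ (I_D1 V_DS2 − I_D2 V_DS1) = I_D2 − I_D1, so λ = (0.665 − 0.518) / (0.518 × 6.65 − 0.665 × 2.63) = 0.147 / 1.7 = 0.0867 V⁻¹.

λ = 0.0867 V⁻¹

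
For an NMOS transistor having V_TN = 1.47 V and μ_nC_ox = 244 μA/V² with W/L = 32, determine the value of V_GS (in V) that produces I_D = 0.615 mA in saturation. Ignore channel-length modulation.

k_n = μ_nC_ox · (W/L) = 7.808 mA/V².
In saturation I_D = ½ k_n (V_GS − V_TN)², so V_GS − V_TN = √(2 I_D / k_n) = √(2 × 0.615 / 7.808) = 0.397 V.
V_GS = 1.47 + 0.397 = 1.87 V.

V_GS = 1.87 V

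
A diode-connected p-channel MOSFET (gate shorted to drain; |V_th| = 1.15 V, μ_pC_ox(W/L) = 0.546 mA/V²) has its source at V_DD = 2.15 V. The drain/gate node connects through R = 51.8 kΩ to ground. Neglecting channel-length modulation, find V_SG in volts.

V_SG = 1.38 V

With gate tied to drain, V_SG = V_SD ≥ V_SG − |V_th|, so the device is in saturation.
KCL at the drain: ½ k_p (V_SG − |V_th|)² = (V_DD − V_SG)/R.
Let x = V_SG − 1.15. Then 14.1 x² + x − 1 = 0, giving x = 0.233 V (positive root), so V_SG = 1.38 V.
I_D = (V_DD − V_SG)/R = (2.15 − 1.38) / 51.8 = 0.0148 mA.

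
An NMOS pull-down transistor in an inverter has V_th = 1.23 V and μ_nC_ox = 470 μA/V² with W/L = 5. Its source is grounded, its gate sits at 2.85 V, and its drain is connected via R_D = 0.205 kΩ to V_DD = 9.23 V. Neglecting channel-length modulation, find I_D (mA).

I_D = 3.08 mA

V_GS = V_G = 2.85 V, so V_ov = 2.85 − 1.23 = 1.62 V.
k_n = μ_nC_ox · (W/L) = 2.35 mA/V².
Assume saturation: I_D = ½ k_n V_ov² = 0.5 × 2.35 × 1.62² = 3.08 mA, giving V_DS = V_DD − I_D R_D = 9.23 − 3.08 × 0.205 = 8.6 V.
V_DS = 8.6 V ≥ V_ov = 1.62 V, confirming saturation.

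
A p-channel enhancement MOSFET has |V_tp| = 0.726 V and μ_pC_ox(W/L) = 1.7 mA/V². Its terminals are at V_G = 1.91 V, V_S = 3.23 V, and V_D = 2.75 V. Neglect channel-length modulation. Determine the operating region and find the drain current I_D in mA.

V_SG = V_S − V_G = 3.23 − 1.91 = 1.32 V; V_SD = V_S − V_D = 3.23 − 2.75 = 0.48 V.
V_ov = V_SG − |V_tp| = 1.32 − 0.726 = 0.594 V.
Since V_SD = 0.48 V < V_ov = 0.594 V, the device is in the triode region.
I_D = k_p [V_ov · V_SD − ½ V_SD²] = 1.7 × [0.594 × 0.48 − 0.5 × 0.48²] = 0.289 mA.

Triode; I_D = 0.289 mA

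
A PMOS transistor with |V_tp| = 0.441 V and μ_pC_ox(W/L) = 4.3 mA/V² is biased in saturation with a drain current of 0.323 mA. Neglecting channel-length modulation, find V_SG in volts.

In saturation I_D = ½ k_p (V_SG − |V_tp|)², so V_SG − |V_tp| = √(2 I_D / k_p) = √(2 × 0.323 / 4.3) = 0.388 V.
V_SG = 0.441 + 0.388 = 0.829 V.

V_SG = 0.829 V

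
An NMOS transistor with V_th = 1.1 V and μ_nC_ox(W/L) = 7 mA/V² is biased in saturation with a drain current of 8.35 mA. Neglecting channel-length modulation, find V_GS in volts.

V_GS = 2.64 V

In saturation I_D = ½ k_n (V_GS − V_th)², so V_GS − V_th = √(2 I_D / k_n) = √(2 × 8.35 / 7) = 1.54 V.
V_GS = 1.1 + 1.54 = 2.64 V.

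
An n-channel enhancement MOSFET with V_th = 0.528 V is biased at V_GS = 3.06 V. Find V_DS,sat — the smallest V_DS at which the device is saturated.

The boundary between triode and saturation is V_DS = V_GS − V_th = V_ov.
V_ov = 3.06 − 0.528 = 2.53 V.

V_DS,sat = 2.53 V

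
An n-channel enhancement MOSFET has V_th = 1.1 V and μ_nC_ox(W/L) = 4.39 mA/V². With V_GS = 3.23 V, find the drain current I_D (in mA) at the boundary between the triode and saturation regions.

I_D = 9.96 mA

At the boundary V_DS = V_ov = V_GS − V_th = 3.23 − 1.1 = 2.13 V.
I_D = ½ k_n V_ov² = 0.5 × 4.39 × 2.13² = 9.96 mA.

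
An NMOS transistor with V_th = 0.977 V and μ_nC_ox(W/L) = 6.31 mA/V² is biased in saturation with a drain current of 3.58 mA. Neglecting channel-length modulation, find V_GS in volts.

V_GS = 2.04 V

In saturation I_D = ½ k_n (V_GS − V_th)², so V_GS − V_th = √(2 I_D / k_n) = √(2 × 3.58 / 6.31) = 1.07 V.
V_GS = 0.977 + 1.07 = 2.04 V.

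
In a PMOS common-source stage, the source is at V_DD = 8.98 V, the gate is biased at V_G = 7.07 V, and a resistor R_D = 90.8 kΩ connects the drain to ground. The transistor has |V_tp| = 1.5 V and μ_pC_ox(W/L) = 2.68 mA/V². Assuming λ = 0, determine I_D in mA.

V_SG = V_DD − V_G = 8.98 − 7.07 = 1.91 V, so V_ov = 1.91 − 1.5 = 0.41 V.
Assume saturation: I_D = ½ k_p V_ov² = 0.5 × 2.68 × 0.41² = 0.225 mA, giving V_SD = V_DD − I_D R_D = 8.98 − 0.225 × 90.8 = -11.5 V.
But -11.5 V < V_ov = 0.41 V, so the device is actually in triode.
In triode I_D = k_p[V_ov V_SD − ½ V_SD²] and I_D = (V_DD − V_SD)/R_D. Equating: 122 V_SD² − 100.8 V_SD + 8.98 = 0, giving V_SD = 0.102 V (the root below V_ov).
I_D = (8.98 − 0.102) / 90.8 = 0.0978 mA.

I_D = 0.0978 mA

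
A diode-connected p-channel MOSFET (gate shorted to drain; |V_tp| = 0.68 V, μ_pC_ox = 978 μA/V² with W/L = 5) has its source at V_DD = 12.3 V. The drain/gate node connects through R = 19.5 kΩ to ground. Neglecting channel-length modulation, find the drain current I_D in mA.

I_D = 0.571 mA

With gate tied to drain, V_SG = V_SD ≥ V_SG − |V_tp|, so the device is in saturation.
k_p = μ_pC_ox · (W/L) = 4.89 mA/V².
KCL at the drain: ½ k_p (V_SG − |V_tp|)² = (V_DD − V_SG)/R.
Let x = V_SG − 0.68. Then 47.7 x² + x − 11.62 = 0, giving x = 0.483 V (positive root), so V_SG = 1.16 V.
I_D = (V_DD − V_SG)/R = (12.3 − 1.16) / 19.5 = 0.571 mA.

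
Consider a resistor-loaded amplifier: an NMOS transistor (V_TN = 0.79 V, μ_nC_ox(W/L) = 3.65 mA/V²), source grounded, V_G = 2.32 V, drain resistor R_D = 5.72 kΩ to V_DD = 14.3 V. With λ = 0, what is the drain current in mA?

I_D = 2.41 mA

V_GS = V_G = 2.32 V, so V_ov = 2.32 − 0.79 = 1.53 V.
Assume saturation: I_D = ½ k_n V_ov² = 0.5 × 3.65 × 1.53² = 4.27 mA, giving V_DS = V_DD − I_D R_D = 14.3 − 4.27 × 5.72 = -10.1 V.
But -10.1 V < V_ov = 1.53 V, so the device is actually in triode.
In triode I_D = k_n[V_ov V_DS − ½ V_DS²] and I_D = (V_DD − V_DS)/R_D. Equating: 10.4 V_DS² − 32.94 V_DS + 14.3 = 0, giving V_DS = 0.52 V (the root below V_ov).
I_D = (14.3 − 0.52) / 5.72 = 2.41 mA.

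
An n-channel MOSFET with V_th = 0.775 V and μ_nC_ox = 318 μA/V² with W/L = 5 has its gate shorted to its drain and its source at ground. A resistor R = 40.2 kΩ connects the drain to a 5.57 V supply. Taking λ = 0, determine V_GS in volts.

V_GS = 1.15 V

With gate tied to drain, V_GS = V_DS ≥ V_GS − V_th, so the device is in saturation.
k_n = μ_nC_ox · (W/L) = 1.59 mA/V².
KCL at the drain: ½ k_n (V_GS − V_th)² = (V_DD − V_GS)/R.
Let x = V_GS − 0.775. Then 32 x² + x − 4.795 = 0, giving x = 0.372 V (positive root), so V_GS = 1.15 V.
I_D = (V_DD − V_GS)/R = (5.57 − 1.15) / 40.2 = 0.11 mA.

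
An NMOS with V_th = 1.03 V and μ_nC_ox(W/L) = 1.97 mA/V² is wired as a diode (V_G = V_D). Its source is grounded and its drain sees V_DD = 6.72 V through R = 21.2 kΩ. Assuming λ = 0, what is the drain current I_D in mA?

I_D = 0.245 mA

With gate tied to drain, V_GS = V_DS ≥ V_GS − V_th, so the device is in saturation.
KCL at the drain: ½ k_n (V_GS − V_th)² = (V_DD − V_GS)/R.
Let x = V_GS − 1.03. Then 20.9 x² + x − 5.69 = 0, giving x = 0.499 V (positive root), so V_GS = 1.53 V.
I_D = (V_DD − V_GS)/R = (6.72 − 1.53) / 21.2 = 0.245 mA.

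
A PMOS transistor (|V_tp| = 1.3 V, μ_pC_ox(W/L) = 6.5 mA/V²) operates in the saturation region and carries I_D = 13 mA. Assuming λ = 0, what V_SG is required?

In saturation I_D = ½ k_p (V_SG − |V_tp|)², so V_SG − |V_tp| = √(2 I_D / k_p) = √(2 × 13 / 6.5) = 2 V.
V_SG = 1.3 + 2 = 3.3 V.

V_SG = 3.30 V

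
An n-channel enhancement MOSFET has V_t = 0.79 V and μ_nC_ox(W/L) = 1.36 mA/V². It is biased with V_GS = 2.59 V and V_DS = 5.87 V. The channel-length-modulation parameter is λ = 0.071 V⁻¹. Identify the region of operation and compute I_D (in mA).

Saturation; I_D = 3.12 mA

V_ov = V_GS − V_t = 2.59 − 0.79 = 1.8 V.
Since V_DS = 5.87 V ≥ V_ov = 1.8 V, the device is in saturation.
I_D = ½ k_n V_ov² (1 + λ V_DS) = 0.5 × 1.36 × 1.8² × (1 + 0.071 × 5.87) = 3.12 mA.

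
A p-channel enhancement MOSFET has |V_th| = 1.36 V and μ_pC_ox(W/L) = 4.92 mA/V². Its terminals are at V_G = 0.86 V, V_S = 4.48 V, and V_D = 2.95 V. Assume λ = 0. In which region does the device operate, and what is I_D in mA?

V_SG = V_S − V_G = 4.48 − 0.86 = 3.62 V; V_SD = V_S − V_D = 4.48 − 2.95 = 1.53 V.
V_ov = V_SG − |V_th| = 3.62 − 1.36 = 2.26 V.
Since V_SD = 1.53 V < V_ov = 2.26 V, the device is in the triode region.
I_D = k_p [V_ov · V_SD − ½ V_SD²] = 4.92 × [2.26 × 1.53 − 0.5 × 1.53²] = 11.3 mA.

Triode; I_D = 11.3 mA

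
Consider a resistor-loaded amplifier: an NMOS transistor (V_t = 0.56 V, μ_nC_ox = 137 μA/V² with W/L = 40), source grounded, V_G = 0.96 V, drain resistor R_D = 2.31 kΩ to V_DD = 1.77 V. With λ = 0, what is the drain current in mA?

V_GS = V_G = 0.96 V, so V_ov = 0.96 − 0.56 = 0.4 V.
k_n = μ_nC_ox · (W/L) = 5.48 mA/V².
Assume saturation: I_D = ½ k_n V_ov² = 0.5 × 5.48 × 0.4² = 0.438 mA, giving V_DS = V_DD − I_D R_D = 1.77 − 0.438 × 2.31 = 0.757 V.
V_DS = 0.757 V ≥ V_ov = 0.4 V, confirming saturation.

I_D = 0.438 mA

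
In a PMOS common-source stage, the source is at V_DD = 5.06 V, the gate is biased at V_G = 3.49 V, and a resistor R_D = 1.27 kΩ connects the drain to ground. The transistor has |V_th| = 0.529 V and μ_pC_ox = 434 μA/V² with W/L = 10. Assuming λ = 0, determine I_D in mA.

V_SG = V_DD − V_G = 5.06 − 3.49 = 1.57 V, so V_ov = 1.57 − 0.529 = 1.04 V.
k_p = μ_pC_ox · (W/L) = 4.34 mA/V².
Assume saturation: I_D = ½ k_p V_ov² = 0.5 × 4.34 × 1.04² = 2.35 mA, giving V_SD = V_DD − I_D R_D = 5.06 − 2.35 × 1.27 = 2.07 V.
V_SD = 2.07 V ≥ V_ov = 1.04 V, confirming saturation.

I_D = 2.35 mA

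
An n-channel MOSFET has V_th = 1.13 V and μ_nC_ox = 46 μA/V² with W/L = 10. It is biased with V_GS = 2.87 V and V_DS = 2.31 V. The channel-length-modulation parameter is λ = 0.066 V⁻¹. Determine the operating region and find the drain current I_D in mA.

Saturation; I_D = 0.803 mA

k_n = μ_nC_ox · (W/L) = 0.46 mA/V².
V_ov = V_GS − V_th = 2.87 − 1.13 = 1.74 V.
Since V_DS = 2.31 V ≥ V_ov = 1.74 V, the device is in saturation.
I_D = ½ k_n V_ov² (1 + λ V_DS) = 0.5 × 0.46 × 1.74² × (1 + 0.066 × 2.31) = 0.803 mA.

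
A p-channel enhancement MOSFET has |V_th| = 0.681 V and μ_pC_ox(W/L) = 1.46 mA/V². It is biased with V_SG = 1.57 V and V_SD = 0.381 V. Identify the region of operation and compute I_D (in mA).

Triode; I_D = 0.389 mA

V_ov = V_SG − |V_th| = 1.57 − 0.681 = 0.889 V.
Since V_SD = 0.381 V < V_ov = 0.889 V, the device is in the triode region.
I_D = k_p [V_ov · V_SD − ½ V_SD²] = 1.46 × [0.889 × 0.381 − 0.5 × 0.381²] = 0.389 mA.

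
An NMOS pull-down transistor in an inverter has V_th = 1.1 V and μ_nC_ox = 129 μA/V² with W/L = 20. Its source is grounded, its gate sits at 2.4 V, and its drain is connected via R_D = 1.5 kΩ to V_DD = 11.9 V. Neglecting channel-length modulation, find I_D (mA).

I_D = 2.18 mA

V_GS = V_G = 2.4 V, so V_ov = 2.4 − 1.1 = 1.3 V.
k_n = μ_nC_ox · (W/L) = 2.58 mA/V².
Assume saturation: I_D = ½ k_n V_ov² = 0.5 × 2.58 × 1.3² = 2.18 mA, giving V_DS = V_DD − I_D R_D = 11.9 − 2.18 × 1.5 = 8.63 V.
V_DS = 8.63 V ≥ V_ov = 1.3 V, confirming saturation.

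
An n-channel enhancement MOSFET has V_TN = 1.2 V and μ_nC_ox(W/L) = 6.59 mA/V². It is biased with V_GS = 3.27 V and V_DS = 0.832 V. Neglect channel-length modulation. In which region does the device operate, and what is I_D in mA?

V_ov = V_GS − V_TN = 3.27 − 1.2 = 2.07 V.
Since V_DS = 0.832 V < V_ov = 2.07 V, the device is in the triode region.
I_D = k_n [V_ov · V_DS − ½ V_DS²] = 6.59 × [2.07 × 0.832 − 0.5 × 0.832²] = 9.07 mA.

Triode; I_D = 9.07 mA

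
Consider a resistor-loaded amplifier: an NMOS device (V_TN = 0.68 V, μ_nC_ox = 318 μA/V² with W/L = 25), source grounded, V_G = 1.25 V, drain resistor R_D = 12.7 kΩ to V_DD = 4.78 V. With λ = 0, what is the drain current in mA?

V_GS = V_G = 1.25 V, so V_ov = 1.25 − 0.68 = 0.57 V.
k_n = μ_nC_ox · (W/L) = 7.95 mA/V².
Assume saturation: I_D = ½ k_n V_ov² = 0.5 × 7.95 × 0.57² = 1.29 mA, giving V_DS = V_DD − I_D R_D = 4.78 − 1.29 × 12.7 = -11.6 V.
But -11.6 V < V_ov = 0.57 V, so the device is actually in triode.
In triode I_D = k_n[V_ov V_DS − ½ V_DS²] and I_D = (V_DD − V_DS)/R_D. Equating: 50.5 V_DS² − 58.55 V_DS + 4.78 = 0, giving V_DS = 0.0884 V (the root below V_ov).
I_D = (4.78 − 0.0884) / 12.7 = 0.369 mA.

I_D = 0.369 mA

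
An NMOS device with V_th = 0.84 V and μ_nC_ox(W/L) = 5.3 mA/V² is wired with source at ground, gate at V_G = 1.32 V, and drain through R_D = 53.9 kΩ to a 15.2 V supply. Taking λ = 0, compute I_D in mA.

I_D = 0.280 mA

V_GS = V_G = 1.32 V, so V_ov = 1.32 − 0.84 = 0.48 V.
Assume saturation: I_D = ½ k_n V_ov² = 0.5 × 5.3 × 0.48² = 0.611 mA, giving V_DS = V_DD − I_D R_D = 15.2 − 0.611 × 53.9 = -17.7 V.
But -17.7 V < V_ov = 0.48 V, so the device is actually in triode.
In triode I_D = k_n[V_ov V_DS − ½ V_DS²] and I_D = (V_DD − V_DS)/R_D. Equating: 143 V_DS² − 138.1 V_DS + 15.2 = 0, giving V_DS = 0.127 V (the root below V_ov).
I_D = (15.2 − 0.127) / 53.9 = 0.28 mA.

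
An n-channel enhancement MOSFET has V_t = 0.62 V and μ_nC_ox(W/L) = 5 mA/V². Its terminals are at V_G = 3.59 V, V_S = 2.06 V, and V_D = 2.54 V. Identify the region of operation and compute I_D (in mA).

Triode; I_D = 1.61 mA

V_GS = V_G − V_S = 3.59 − 2.06 = 1.53 V; V_DS = V_D − V_S = 2.54 − 2.06 = 0.48 V.
V_ov = V_GS − V_t = 1.53 − 0.62 = 0.91 V.
Since V_DS = 0.48 V < V_ov = 0.91 V, the device is in the triode region.
I_D = k_n [V_ov · V_DS − ½ V_DS²] = 5 × [0.91 × 0.48 − 0.5 × 0.48²] = 1.61 mA.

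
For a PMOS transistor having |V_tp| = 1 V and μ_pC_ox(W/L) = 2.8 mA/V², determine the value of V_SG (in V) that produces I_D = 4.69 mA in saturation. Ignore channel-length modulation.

In saturation I_D = ½ k_p (V_SG − |V_tp|)², so V_SG − |V_tp| = √(2 I_D / k_p) = √(2 × 4.69 / 2.8) = 1.83 V.
V_SG = 1 + 1.83 = 2.83 V.

V_SG = 2.83 V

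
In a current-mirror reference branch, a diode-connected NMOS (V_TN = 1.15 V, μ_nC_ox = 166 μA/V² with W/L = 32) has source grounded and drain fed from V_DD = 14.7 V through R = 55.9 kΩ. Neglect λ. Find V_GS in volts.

With gate tied to drain, V_GS = V_DS ≥ V_GS − V_TN, so the device is in saturation.
k_n = μ_nC_ox · (W/L) = 5.312 mA/V².
KCL at the drain: ½ k_n (V_GS − V_TN)² = (V_DD − V_GS)/R.
Let x = V_GS − 1.15. Then 148 x² + x − 13.55 = 0, giving x = 0.299 V (positive root), so V_GS = 1.45 V.
I_D = (V_DD − V_GS)/R = (14.7 − 1.45) / 55.9 = 0.237 mA.

V_GS = 1.45 V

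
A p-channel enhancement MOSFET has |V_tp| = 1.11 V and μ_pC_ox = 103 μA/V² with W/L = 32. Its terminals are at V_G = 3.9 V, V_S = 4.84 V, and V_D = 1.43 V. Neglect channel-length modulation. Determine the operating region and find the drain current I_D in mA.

Cutoff; I_D = 0 mA

V_SG = V_S − V_G = 4.84 − 3.9 = 0.94 V; V_SD = V_S − V_D = 4.84 − 1.43 = 3.41 V.
V_SG = 0.94 V < |V_tp| = 1.11 V, so the transistor is in cutoff.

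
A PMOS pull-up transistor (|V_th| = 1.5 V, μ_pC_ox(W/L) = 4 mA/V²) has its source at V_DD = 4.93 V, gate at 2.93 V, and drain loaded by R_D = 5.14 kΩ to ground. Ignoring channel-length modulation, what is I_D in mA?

I_D = 0.500 mA

V_SG = V_DD − V_G = 4.93 − 2.93 = 2 V, so V_ov = 2 − 1.5 = 0.5 V.
Assume saturation: I_D = ½ k_p V_ov² = 0.5 × 4 × 0.5² = 0.5 mA, giving V_SD = V_DD − I_D R_D = 4.93 − 0.5 × 5.14 = 2.36 V.
V_SD = 2.36 V ≥ V_ov = 0.5 V, confirming saturation.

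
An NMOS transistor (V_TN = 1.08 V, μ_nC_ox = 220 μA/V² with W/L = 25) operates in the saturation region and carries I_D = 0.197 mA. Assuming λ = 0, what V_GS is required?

V_GS = 1.35 V

k_n = μ_nC_ox · (W/L) = 5.5 mA/V².
In saturation I_D = ½ k_n (V_GS − V_TN)², so V_GS − V_TN = √(2 I_D / k_n) = √(2 × 0.197 / 5.5) = 0.268 V.
V_GS = 1.08 + 0.268 = 1.35 V.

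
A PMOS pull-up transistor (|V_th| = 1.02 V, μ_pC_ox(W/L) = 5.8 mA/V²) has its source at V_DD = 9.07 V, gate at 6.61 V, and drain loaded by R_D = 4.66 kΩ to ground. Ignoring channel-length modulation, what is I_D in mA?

I_D = 1.89 mA

V_SG = V_DD − V_G = 9.07 − 6.61 = 2.46 V, so V_ov = 2.46 − 1.02 = 1.44 V.
Assume saturation: I_D = ½ k_p V_ov² = 0.5 × 5.8 × 1.44² = 6.01 mA, giving V_SD = V_DD − I_D R_D = 9.07 − 6.01 × 4.66 = -19 V.
But -19 V < V_ov = 1.44 V, so the device is actually in triode.
In triode I_D = k_p[V_ov V_SD − ½ V_SD²] and I_D = (V_DD − V_SD)/R_D. Equating: 13.5 V_SD² − 39.92 V_SD + 9.07 = 0, giving V_SD = 0.248 V (the root below V_ov).
I_D = (9.07 − 0.248) / 4.66 = 1.89 mA.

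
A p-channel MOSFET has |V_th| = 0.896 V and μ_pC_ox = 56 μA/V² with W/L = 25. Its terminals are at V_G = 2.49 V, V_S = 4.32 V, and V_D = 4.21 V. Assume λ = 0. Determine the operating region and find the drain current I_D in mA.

V_SG = V_S − V_G = 4.32 − 2.49 = 1.83 V; V_SD = V_S − V_D = 4.32 − 4.21 = 0.11 V.
k_p = μ_pC_ox · (W/L) = 1.4 mA/V².
V_ov = V_SG − |V_th| = 1.83 − 0.896 = 0.934 V.
Since V_SD = 0.11 V < V_ov = 0.934 V, the device is in the triode region.
I_D = k_p [V_ov · V_SD − ½ V_SD²] = 1.4 × [0.934 × 0.11 − 0.5 × 0.11²] = 0.135 mA.

Triode; I_D = 0.135 mA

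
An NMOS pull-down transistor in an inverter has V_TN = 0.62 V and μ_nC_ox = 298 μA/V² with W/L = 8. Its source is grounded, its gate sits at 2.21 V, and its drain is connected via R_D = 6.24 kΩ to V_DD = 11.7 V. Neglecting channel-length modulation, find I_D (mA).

V_GS = V_G = 2.21 V, so V_ov = 2.21 − 0.62 = 1.59 V.
k_n = μ_nC_ox · (W/L) = 2.384 mA/V².
Assume saturation: I_D = ½ k_n V_ov² = 0.5 × 2.384 × 1.59² = 3.01 mA, giving V_DS = V_DD − I_D R_D = 11.7 − 3.01 × 6.24 = -7.1 V.
But -7.1 V < V_ov = 1.59 V, so the device is actually in triode.
In triode I_D = k_n[V_ov V_DS − ½ V_DS²] and I_D = (V_DD − V_DS)/R_D. Equating: 7.44 V_DS² − 24.65 V_DS + 11.7 = 0, giving V_DS = 0.574 V (the root below V_ov).
I_D = (11.7 − 0.574) / 6.24 = 1.78 mA.

I_D = 1.78 mA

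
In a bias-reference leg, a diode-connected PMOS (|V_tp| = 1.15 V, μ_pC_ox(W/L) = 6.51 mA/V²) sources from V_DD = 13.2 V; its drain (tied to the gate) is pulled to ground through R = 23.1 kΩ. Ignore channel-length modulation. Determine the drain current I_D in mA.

With gate tied to drain, V_SG = V_SD ≥ V_SG − |V_tp|, so the device is in saturation.
KCL at the drain: ½ k_p (V_SG − |V_tp|)² = (V_DD − V_SG)/R.
Let x = V_SG − 1.15. Then 75.2 x² + x − 12.05 = 0, giving x = 0.394 V (positive root), so V_SG = 1.54 V.
I_D = (V_DD − V_SG)/R = (13.2 − 1.54) / 23.1 = 0.505 mA.

I_D = 0.505 mA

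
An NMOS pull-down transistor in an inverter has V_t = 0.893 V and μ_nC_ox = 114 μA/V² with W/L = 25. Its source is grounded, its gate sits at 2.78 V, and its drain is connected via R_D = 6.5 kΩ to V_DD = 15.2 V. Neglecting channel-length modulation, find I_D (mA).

I_D = 2.26 mA

V_GS = V_G = 2.78 V, so V_ov = 2.78 − 0.893 = 1.89 V.
k_n = μ_nC_ox · (W/L) = 2.85 mA/V².
Assume saturation: I_D = ½ k_n V_ov² = 0.5 × 2.85 × 1.89² = 5.07 mA, giving V_DS = V_DD − I_D R_D = 15.2 − 5.07 × 6.5 = -17.8 V.
But -17.8 V < V_ov = 1.89 V, so the device is actually in triode.
In triode I_D = k_n[V_ov V_DS − ½ V_DS²] and I_D = (V_DD − V_DS)/R_D. Equating: 9.26 V_DS² − 35.96 V_DS + 15.2 = 0, giving V_DS = 0.483 V (the root below V_ov).
I_D = (15.2 − 0.483) / 6.5 = 2.26 mA.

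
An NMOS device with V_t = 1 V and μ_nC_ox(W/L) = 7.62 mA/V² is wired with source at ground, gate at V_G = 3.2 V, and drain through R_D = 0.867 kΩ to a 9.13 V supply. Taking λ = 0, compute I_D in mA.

V_GS = V_G = 3.2 V, so V_ov = 3.2 − 1 = 2.2 V.
Assume saturation: I_D = ½ k_n V_ov² = 0.5 × 7.62 × 2.2² = 18.4 mA, giving V_DS = V_DD − I_D R_D = 9.13 − 18.4 × 0.867 = -6.86 V.
But -6.86 V < V_ov = 2.2 V, so the device is actually in triode.
In triode I_D = k_n[V_ov V_DS − ½ V_DS²] and I_D = (V_DD − V_DS)/R_D. Equating: 3.3 V_DS² − 15.53 V_DS + 9.13 = 0, giving V_DS = 0.689 V (the root below V_ov).
I_D = (9.13 − 0.689) / 0.867 = 9.74 mA.

I_D = 9.74 mA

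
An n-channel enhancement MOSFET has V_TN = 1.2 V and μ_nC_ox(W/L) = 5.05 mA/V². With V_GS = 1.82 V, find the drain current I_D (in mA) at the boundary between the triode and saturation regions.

I_D = 0.971 mA

At the boundary V_DS = V_ov = V_GS − V_TN = 1.82 − 1.2 = 0.62 V.
I_D = ½ k_n V_ov² = 0.5 × 5.05 × 0.62² = 0.971 mA.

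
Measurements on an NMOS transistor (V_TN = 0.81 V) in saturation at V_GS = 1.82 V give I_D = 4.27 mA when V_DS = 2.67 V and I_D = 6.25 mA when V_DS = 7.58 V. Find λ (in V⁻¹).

λ = 0.126 V⁻¹

With V_GS fixed, I_D ∝ (1 + λ V_DS) in saturation, so I_D2/I_D1 = (1 + λ V_DS2)/(1 + λ V_DS1).
6.25/4.27 = 1.464 = (1 + 7.58 λ)/(1 + 2.67 λ).
Solving: λ (I_D1 V_DS2 − I_D2 V_DS1) = I_D2 − I_D1, so λ = (6.25 − 4.27) / (4.27 × 7.58 − 6.25 × 2.67) = 1.98 / 15.7 = 0.126 V⁻¹.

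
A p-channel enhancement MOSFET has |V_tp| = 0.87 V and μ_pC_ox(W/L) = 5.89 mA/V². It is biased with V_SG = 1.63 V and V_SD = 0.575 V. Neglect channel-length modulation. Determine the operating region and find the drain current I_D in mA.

Triode; I_D = 1.60 mA

V_ov = V_SG − |V_tp| = 1.63 − 0.87 = 0.76 V.
Since V_SD = 0.575 V < V_ov = 0.76 V, the device is in the triode region.
I_D = k_p [V_ov · V_SD − ½ V_SD²] = 5.89 × [0.76 × 0.575 − 0.5 × 0.575²] = 1.6 mA.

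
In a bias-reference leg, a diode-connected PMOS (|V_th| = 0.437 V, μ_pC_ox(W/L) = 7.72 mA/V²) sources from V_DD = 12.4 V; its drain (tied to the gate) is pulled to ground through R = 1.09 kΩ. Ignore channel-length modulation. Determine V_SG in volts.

With gate tied to drain, V_SG = V_SD ≥ V_SG − |V_th|, so the device is in saturation.
KCL at the drain: ½ k_p (V_SG − |V_th|)² = (V_DD − V_SG)/R.
Let x = V_SG − 0.437. Then 4.21 x² + x − 11.96 = 0, giving x = 1.57 V (positive root), so V_SG = 2.01 V.
I_D = (V_DD − V_SG)/R = (12.4 − 2.01) / 1.09 = 9.53 mA.

V_SG = 2.01 V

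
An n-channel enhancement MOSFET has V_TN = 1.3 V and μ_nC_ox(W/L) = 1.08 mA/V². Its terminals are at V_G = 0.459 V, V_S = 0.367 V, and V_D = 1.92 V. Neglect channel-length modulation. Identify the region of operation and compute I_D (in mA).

Cutoff; I_D = 0 mA

V_GS = V_G − V_S = 0.459 − 0.367 = 0.092 V; V_DS = V_D − V_S = 1.92 − 0.367 = 1.55 V.
V_GS = 0.092 V < V_TN = 1.3 V, so the transistor is in cutoff.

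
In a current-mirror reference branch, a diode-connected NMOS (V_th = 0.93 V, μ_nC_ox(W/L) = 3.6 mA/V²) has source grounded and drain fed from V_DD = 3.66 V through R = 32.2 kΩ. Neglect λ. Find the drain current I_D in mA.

With gate tied to drain, V_GS = V_DS ≥ V_GS − V_th, so the device is in saturation.
KCL at the drain: ½ k_n (V_GS − V_th)² = (V_DD − V_GS)/R.
Let x = V_GS − 0.93. Then 58 x² + x − 2.73 = 0, giving x = 0.209 V (positive root), so V_GS = 1.14 V.
I_D = (V_DD − V_GS)/R = (3.66 − 1.14) / 32.2 = 0.0783 mA.

I_D = 0.0783 mA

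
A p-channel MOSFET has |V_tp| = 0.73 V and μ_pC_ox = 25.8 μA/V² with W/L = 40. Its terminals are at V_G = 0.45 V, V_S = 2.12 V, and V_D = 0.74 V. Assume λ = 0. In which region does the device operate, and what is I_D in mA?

Saturation; I_D = 0.456 mA

V_SG = V_S − V_G = 2.12 − 0.45 = 1.67 V; V_SD = V_S − V_D = 2.12 − 0.74 = 1.38 V.
k_p = μ_pC_ox · (W/L) = 1.032 mA/V².
V_ov = V_SG − |V_tp| = 1.67 − 0.73 = 0.94 V.
Since V_SD = 1.38 V ≥ V_ov = 0.94 V, the device is in saturation.
I_D = ½ k_p V_ov² = 0.5 × 1.032 × 0.94² = 0.456 mA.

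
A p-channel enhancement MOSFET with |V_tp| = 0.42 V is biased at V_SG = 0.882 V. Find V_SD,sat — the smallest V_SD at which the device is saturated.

The boundary between triode and saturation is V_SD = V_SG − |V_tp| = V_ov.
V_ov = 0.882 − 0.42 = 0.462 V.

V_SD,sat = 0.462 V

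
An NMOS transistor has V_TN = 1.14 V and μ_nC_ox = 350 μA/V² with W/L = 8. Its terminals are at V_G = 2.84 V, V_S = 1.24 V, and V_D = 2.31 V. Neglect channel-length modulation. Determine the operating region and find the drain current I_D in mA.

V_GS = V_G − V_S = 2.84 − 1.24 = 1.6 V; V_DS = V_D − V_S = 2.31 − 1.24 = 1.07 V.
k_n = μ_nC_ox · (W/L) = 2.8 mA/V².
V_ov = V_GS − V_TN = 1.6 − 1.14 = 0.46 V.
Since V_DS = 1.07 V ≥ V_ov = 0.46 V, the device is in saturation.
I_D = ½ k_n V_ov² = 0.5 × 2.8 × 0.46² = 0.296 mA.

Saturation; I_D = 0.296 mA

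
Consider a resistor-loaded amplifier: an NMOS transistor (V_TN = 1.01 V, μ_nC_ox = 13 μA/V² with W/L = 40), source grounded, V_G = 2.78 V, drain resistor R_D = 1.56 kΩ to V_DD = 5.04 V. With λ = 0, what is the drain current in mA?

V_GS = V_G = 2.78 V, so V_ov = 2.78 − 1.01 = 1.77 V.
k_n = μ_nC_ox · (W/L) = 0.52 mA/V².
Assume saturation: I_D = ½ k_n V_ov² = 0.5 × 0.52 × 1.77² = 0.815 mA, giving V_DS = V_DD − I_D R_D = 5.04 − 0.815 × 1.56 = 3.77 V.
V_DS = 3.77 V ≥ V_ov = 1.77 V, confirming saturation.

I_D = 0.815 mA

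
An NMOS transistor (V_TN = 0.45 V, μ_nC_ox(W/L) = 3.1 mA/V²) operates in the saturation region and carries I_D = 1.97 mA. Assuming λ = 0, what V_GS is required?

V_GS = 1.58 V

In saturation I_D = ½ k_n (V_GS − V_TN)², so V_GS − V_TN = √(2 I_D / k_n) = √(2 × 1.97 / 3.1) = 1.13 V.
V_GS = 0.45 + 1.13 = 1.58 V.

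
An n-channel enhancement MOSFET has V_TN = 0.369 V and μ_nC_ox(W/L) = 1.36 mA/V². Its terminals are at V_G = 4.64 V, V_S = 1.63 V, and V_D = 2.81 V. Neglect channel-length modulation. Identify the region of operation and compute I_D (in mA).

V_GS = V_G − V_S = 4.64 − 1.63 = 3.01 V; V_DS = V_D − V_S = 2.81 − 1.63 = 1.18 V.
V_ov = V_GS − V_TN = 3.01 − 0.369 = 2.64 V.
Since V_DS = 1.18 V < V_ov = 2.64 V, the device is in the triode region.
I_D = k_n [V_ov · V_DS − ½ V_DS²] = 1.36 × [2.64 × 1.18 − 0.5 × 1.18²] = 3.29 mA.

Triode; I_D = 3.29 mA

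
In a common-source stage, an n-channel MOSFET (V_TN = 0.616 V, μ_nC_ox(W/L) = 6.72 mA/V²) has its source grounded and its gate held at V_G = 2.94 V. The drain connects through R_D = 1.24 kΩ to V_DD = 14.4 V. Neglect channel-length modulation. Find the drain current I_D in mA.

I_D = 10.9 mA

V_GS = V_G = 2.94 V, so V_ov = 2.94 − 0.616 = 2.32 V.
Assume saturation: I_D = ½ k_n V_ov² = 0.5 × 6.72 × 2.32² = 18.1 mA, giving V_DS = V_DD − I_D R_D = 14.4 − 18.1 × 1.24 = -8.1 V.
But -8.1 V < V_ov = 2.32 V, so the device is actually in triode.
In triode I_D = k_n[V_ov V_DS − ½ V_DS²] and I_D = (V_DD − V_DS)/R_D. Equating: 4.17 V_DS² − 20.37 V_DS + 14.4 = 0, giving V_DS = 0.858 V (the root below V_ov).
I_D = (14.4 − 0.858) / 1.24 = 10.9 mA.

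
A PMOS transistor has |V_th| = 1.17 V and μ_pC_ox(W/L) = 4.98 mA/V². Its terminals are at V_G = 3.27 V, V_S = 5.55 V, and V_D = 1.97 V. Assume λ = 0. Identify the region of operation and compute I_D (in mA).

Saturation; I_D = 3.07 mA

V_SG = V_S − V_G = 5.55 − 3.27 = 2.28 V; V_SD = V_S − V_D = 5.55 − 1.97 = 3.58 V.
V_ov = V_SG − |V_th| = 2.28 − 1.17 = 1.11 V.
Since V_SD = 3.58 V ≥ V_ov = 1.11 V, the device is in saturation.
I_D = ½ k_p V_ov² = 0.5 × 4.98 × 1.11² = 3.07 mA.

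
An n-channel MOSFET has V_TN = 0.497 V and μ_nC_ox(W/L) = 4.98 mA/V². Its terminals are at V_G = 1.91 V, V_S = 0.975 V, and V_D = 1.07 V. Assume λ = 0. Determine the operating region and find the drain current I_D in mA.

Triode; I_D = 0.185 mA

V_GS = V_G − V_S = 1.91 − 0.975 = 0.935 V; V_DS = V_D − V_S = 1.07 − 0.975 = 0.095 V.
V_ov = V_GS − V_TN = 0.935 − 0.497 = 0.438 V.
Since V_DS = 0.095 V < V_ov = 0.438 V, the device is in the triode region.
I_D = k_n [V_ov · V_DS − ½ V_DS²] = 4.98 × [0.438 × 0.095 − 0.5 × 0.095²] = 0.185 mA.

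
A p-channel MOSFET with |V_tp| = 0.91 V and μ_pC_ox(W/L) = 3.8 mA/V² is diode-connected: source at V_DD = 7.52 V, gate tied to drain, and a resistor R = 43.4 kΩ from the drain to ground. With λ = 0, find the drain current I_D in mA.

With gate tied to drain, V_SG = V_SD ≥ V_SG − |V_tp|, so the device is in saturation.
KCL at the drain: ½ k_p (V_SG − |V_tp|)² = (V_DD − V_SG)/R.
Let x = V_SG − 0.91. Then 82.5 x² + x − 6.61 = 0, giving x = 0.277 V (positive root), so V_SG = 1.19 V.
I_D = (V_DD − V_SG)/R = (7.52 − 1.19) / 43.4 = 0.146 mA.

I_D = 0.146 mA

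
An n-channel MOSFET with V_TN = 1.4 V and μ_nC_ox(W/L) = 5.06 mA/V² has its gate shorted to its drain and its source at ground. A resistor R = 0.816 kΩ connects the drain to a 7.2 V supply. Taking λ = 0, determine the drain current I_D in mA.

With gate tied to drain, V_GS = V_DS ≥ V_GS − V_TN, so the device is in saturation.
KCL at the drain: ½ k_n (V_GS − V_TN)² = (V_DD − V_GS)/R.
Let x = V_GS − 1.4. Then 2.06 x² + x − 5.8 = 0, giving x = 1.45 V (positive root), so V_GS = 2.85 V.
I_D = (V_DD − V_GS)/R = (7.2 − 2.85) / 0.816 = 5.33 mA.

I_D = 5.33 mA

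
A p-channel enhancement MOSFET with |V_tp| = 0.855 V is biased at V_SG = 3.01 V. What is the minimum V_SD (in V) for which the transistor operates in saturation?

V_SD,sat = 2.15 V

The boundary between triode and saturation is V_SD = V_SG − |V_tp| = V_ov.
V_ov = 3.01 − 0.855 = 2.15 V.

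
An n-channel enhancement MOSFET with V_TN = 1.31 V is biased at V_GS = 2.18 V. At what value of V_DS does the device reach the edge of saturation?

The boundary between triode and saturation is V_DS = V_GS − V_TN = V_ov.
V_ov = 2.18 − 1.31 = 0.87 V.

V_DS,sat = 0.870 V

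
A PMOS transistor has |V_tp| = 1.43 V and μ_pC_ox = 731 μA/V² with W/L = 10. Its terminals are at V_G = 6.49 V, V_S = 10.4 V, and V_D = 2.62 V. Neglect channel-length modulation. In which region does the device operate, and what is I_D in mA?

Saturation; I_D = 22.5 mA

V_SG = V_S − V_G = 10.4 − 6.49 = 3.91 V; V_SD = V_S − V_D = 10.4 − 2.62 = 7.78 V.
k_p = μ_pC_ox · (W/L) = 7.31 mA/V².
V_ov = V_SG − |V_tp| = 3.91 − 1.43 = 2.48 V.
Since V_SD = 7.78 V ≥ V_ov = 2.48 V, the device is in saturation.
I_D = ½ k_p V_ov² = 0.5 × 7.31 × 2.48² = 22.5 mA.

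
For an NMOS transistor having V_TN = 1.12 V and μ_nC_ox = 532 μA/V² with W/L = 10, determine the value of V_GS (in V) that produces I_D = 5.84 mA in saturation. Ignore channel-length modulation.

k_n = μ_nC_ox · (W/L) = 5.32 mA/V².
In saturation I_D = ½ k_n (V_GS − V_TN)², so V_GS − V_TN = √(2 I_D / k_n) = √(2 × 5.84 / 5.32) = 1.48 V.
V_GS = 1.12 + 1.48 = 2.6 V.

V_GS = 2.60 V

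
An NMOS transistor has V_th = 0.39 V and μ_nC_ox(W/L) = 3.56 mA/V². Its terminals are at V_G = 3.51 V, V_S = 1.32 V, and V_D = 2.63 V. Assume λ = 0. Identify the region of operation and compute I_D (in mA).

Triode; I_D = 5.34 mA

V_GS = V_G − V_S = 3.51 − 1.32 = 2.19 V; V_DS = V_D − V_S = 2.63 − 1.32 = 1.31 V.
V_ov = V_GS − V_th = 2.19 − 0.39 = 1.8 V.
Since V_DS = 1.31 V < V_ov = 1.8 V, the device is in the triode region.
I_D = k_n [V_ov · V_DS − ½ V_DS²] = 3.56 × [1.8 × 1.31 − 0.5 × 1.31²] = 5.34 mA.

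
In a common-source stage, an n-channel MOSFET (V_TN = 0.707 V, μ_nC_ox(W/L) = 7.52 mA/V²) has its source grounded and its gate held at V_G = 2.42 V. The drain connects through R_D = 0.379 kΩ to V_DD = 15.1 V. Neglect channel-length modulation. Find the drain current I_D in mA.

V_GS = V_G = 2.42 V, so V_ov = 2.42 − 0.707 = 1.71 V.
Assume saturation: I_D = ½ k_n V_ov² = 0.5 × 7.52 × 1.71² = 11 mA, giving V_DS = V_DD − I_D R_D = 15.1 − 11 × 0.379 = 10.9 V.
V_DS = 10.9 V ≥ V_ov = 1.71 V, confirming saturation.

I_D = 11.0 mA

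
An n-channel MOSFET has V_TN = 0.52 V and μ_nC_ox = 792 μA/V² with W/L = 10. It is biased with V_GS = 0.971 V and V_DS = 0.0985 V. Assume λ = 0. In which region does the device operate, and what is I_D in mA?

k_n = μ_nC_ox · (W/L) = 7.92 mA/V².
V_ov = V_GS − V_TN = 0.971 − 0.52 = 0.451 V.
Since V_DS = 0.0985 V < V_ov = 0.451 V, the device is in the triode region.
I_D = k_n [V_ov · V_DS − ½ V_DS²] = 7.92 × [0.451 × 0.0985 − 0.5 × 0.0985²] = 0.313 mA.

Triode; I_D = 0.313 mA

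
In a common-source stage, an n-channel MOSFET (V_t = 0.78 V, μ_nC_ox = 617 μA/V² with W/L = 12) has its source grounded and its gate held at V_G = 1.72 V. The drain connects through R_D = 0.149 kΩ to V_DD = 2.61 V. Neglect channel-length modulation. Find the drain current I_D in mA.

V_GS = V_G = 1.72 V, so V_ov = 1.72 − 0.78 = 0.94 V.
k_n = μ_nC_ox · (W/L) = 7.404 mA/V².
Assume saturation: I_D = ½ k_n V_ov² = 0.5 × 7.404 × 0.94² = 3.27 mA, giving V_DS = V_DD − I_D R_D = 2.61 − 3.27 × 0.149 = 2.12 V.
V_DS = 2.12 V ≥ V_ov = 0.94 V, confirming saturation.

I_D = 3.27 mA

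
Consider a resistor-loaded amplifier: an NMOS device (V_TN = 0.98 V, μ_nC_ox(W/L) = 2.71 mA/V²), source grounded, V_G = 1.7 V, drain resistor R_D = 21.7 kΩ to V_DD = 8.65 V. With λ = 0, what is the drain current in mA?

I_D = 0.388 mA

V_GS = V_G = 1.7 V, so V_ov = 1.7 − 0.98 = 0.72 V.
Assume saturation: I_D = ½ k_n V_ov² = 0.5 × 2.71 × 0.72² = 0.702 mA, giving V_DS = V_DD − I_D R_D = 8.65 − 0.702 × 21.7 = -6.59 V.
But -6.59 V < V_ov = 0.72 V, so the device is actually in triode.
In triode I_D = k_n[V_ov V_DS − ½ V_DS²] and I_D = (V_DD − V_DS)/R_D. Equating: 29.4 V_DS² − 43.34 V_DS + 8.65 = 0, giving V_DS = 0.238 V (the root below V_ov).
I_D = (8.65 − 0.238) / 21.7 = 0.388 mA.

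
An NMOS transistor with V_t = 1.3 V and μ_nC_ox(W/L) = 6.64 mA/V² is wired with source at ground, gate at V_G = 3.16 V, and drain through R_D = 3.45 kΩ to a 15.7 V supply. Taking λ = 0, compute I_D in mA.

I_D = 4.43 mA

V_GS = V_G = 3.16 V, so V_ov = 3.16 − 1.3 = 1.86 V.
Assume saturation: I_D = ½ k_n V_ov² = 0.5 × 6.64 × 1.86² = 11.5 mA, giving V_DS = V_DD − I_D R_D = 15.7 − 11.5 × 3.45 = -23.9 V.
But -23.9 V < V_ov = 1.86 V, so the device is actually in triode.
In triode I_D = k_n[V_ov V_DS − ½ V_DS²] and I_D = (V_DD − V_DS)/R_D. Equating: 11.5 V_DS² − 43.61 V_DS + 15.7 = 0, giving V_DS = 0.403 V (the root below V_ov).
I_D = (15.7 − 0.403) / 3.45 = 4.43 mA.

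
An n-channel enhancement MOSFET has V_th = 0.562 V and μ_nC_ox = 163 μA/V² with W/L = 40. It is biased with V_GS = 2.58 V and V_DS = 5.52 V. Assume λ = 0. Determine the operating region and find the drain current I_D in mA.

Saturation; I_D = 13.3 mA

k_n = μ_nC_ox · (W/L) = 6.52 mA/V².
V_ov = V_GS − V_th = 2.58 − 0.562 = 2.02 V.
Since V_DS = 5.52 V ≥ V_ov = 2.02 V, the device is in saturation.
I_D = ½ k_n V_ov² = 0.5 × 6.52 × 2.02² = 13.3 mA.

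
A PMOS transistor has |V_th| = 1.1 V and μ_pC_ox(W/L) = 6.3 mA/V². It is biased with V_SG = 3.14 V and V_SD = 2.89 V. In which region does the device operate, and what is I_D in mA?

V_ov = V_SG − |V_th| = 3.14 − 1.1 = 2.04 V.
Since V_SD = 2.89 V ≥ V_ov = 2.04 V, the device is in saturation.
I_D = ½ k_p V_ov² = 0.5 × 6.3 × 2.04² = 13.1 mA.

Saturation; I_D = 13.1 mA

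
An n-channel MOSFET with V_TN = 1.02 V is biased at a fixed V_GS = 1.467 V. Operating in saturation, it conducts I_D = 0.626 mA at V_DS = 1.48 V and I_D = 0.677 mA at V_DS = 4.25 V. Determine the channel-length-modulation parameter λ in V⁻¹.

λ = 0.0307 V⁻¹

With V_GS fixed, I_D ∝ (1 + λ V_DS) in saturation, so I_D2/I_D1 = (1 + λ V_DS2)/(1 + λ V_DS1).
0.677/0.626 = 1.081 = (1 + 4.25 λ)/(1 + 1.48 λ).
Solving: λ (I_D1 V_DS2 − I_D2 V_DS1) = I_D2 − I_D1, so λ = (0.677 − 0.626) / (0.626 × 4.25 − 0.677 × 1.48) = 0.051 / 1.66 = 0.0307 V⁻¹.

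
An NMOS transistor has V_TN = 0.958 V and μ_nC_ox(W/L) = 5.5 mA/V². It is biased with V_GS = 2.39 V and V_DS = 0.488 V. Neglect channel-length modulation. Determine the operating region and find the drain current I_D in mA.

Triode; I_D = 3.19 mA

V_ov = V_GS − V_TN = 2.39 − 0.958 = 1.43 V.
Since V_DS = 0.488 V < V_ov = 1.43 V, the device is in the triode region.
I_D = k_n [V_ov · V_DS − ½ V_DS²] = 5.5 × [1.43 × 0.488 − 0.5 × 0.488²] = 3.19 mA.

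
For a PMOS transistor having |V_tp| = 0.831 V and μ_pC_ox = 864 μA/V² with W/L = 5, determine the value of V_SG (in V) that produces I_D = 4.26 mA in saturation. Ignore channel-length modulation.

k_p = μ_pC_ox · (W/L) = 4.32 mA/V².
In saturation I_D = ½ k_p (V_SG − |V_tp|)², so V_SG − |V_tp| = √(2 I_D / k_p) = √(2 × 4.26 / 4.32) = 1.4 V.
V_SG = 0.831 + 1.4 = 2.24 V.

V_SG = 2.24 V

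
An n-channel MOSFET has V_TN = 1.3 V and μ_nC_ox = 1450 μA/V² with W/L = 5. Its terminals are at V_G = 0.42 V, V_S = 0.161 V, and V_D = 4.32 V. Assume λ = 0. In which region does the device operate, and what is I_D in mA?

V_GS = V_G − V_S = 0.42 − 0.161 = 0.259 V; V_DS = V_D − V_S = 4.32 − 0.161 = 4.16 V.
V_GS = 0.259 V < V_TN = 1.3 V, so the transistor is in cutoff.

Cutoff; I_D = 0 mA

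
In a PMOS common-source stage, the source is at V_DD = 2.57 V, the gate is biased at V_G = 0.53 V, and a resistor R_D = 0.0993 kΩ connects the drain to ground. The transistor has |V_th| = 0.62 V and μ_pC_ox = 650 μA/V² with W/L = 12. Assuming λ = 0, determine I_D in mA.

I_D = 7.86 mA

V_SG = V_DD − V_G = 2.57 − 0.53 = 2.04 V, so V_ov = 2.04 − 0.62 = 1.42 V.
k_p = μ_pC_ox · (W/L) = 7.8 mA/V².
Assume saturation: I_D = ½ k_p V_ov² = 0.5 × 7.8 × 1.42² = 7.86 mA, giving V_SD = V_DD − I_D R_D = 2.57 − 7.86 × 0.0993 = 1.79 V.
V_SD = 1.79 V ≥ V_ov = 1.42 V, confirming saturation.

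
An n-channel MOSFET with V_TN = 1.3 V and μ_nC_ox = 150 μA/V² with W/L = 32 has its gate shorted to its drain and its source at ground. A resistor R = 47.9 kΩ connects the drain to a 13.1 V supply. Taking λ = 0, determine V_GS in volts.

V_GS = 1.62 V

With gate tied to drain, V_GS = V_DS ≥ V_GS − V_TN, so the device is in saturation.
k_n = μ_nC_ox · (W/L) = 4.8 mA/V².
KCL at the drain: ½ k_n (V_GS − V_TN)² = (V_DD − V_GS)/R.
Let x = V_GS − 1.3. Then 115 x² + x − 11.8 = 0, giving x = 0.316 V (positive root), so V_GS = 1.62 V.
I_D = (V_DD − V_GS)/R = (13.1 − 1.62) / 47.9 = 0.24 mA.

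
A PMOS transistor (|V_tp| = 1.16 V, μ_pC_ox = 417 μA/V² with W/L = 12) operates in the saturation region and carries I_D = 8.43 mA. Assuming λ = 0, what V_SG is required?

V_SG = 3.00 V

k_p = μ_pC_ox · (W/L) = 5.004 mA/V².
In saturation I_D = ½ k_p (V_SG − |V_tp|)², so V_SG − |V_tp| = √(2 I_D / k_p) = √(2 × 8.43 / 5.004) = 1.84 V.
V_SG = 1.16 + 1.84 = 3 V.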